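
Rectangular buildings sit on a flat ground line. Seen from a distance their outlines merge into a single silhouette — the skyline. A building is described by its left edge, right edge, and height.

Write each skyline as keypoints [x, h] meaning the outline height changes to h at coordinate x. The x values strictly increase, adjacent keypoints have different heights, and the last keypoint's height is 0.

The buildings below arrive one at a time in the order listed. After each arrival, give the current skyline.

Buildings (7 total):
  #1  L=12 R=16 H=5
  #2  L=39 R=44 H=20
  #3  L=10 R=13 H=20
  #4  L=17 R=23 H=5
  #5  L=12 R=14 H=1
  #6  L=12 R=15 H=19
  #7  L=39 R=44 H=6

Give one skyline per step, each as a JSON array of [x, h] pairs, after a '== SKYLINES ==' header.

== SKYLINES ==
[[12,5],[16,0]]
[[12,5],[16,0],[39,20],[44,0]]
[[10,20],[13,5],[16,0],[39,20],[44,0]]
[[10,20],[13,5],[16,0],[17,5],[23,0],[39,20],[44,0]]
[[10,20],[13,5],[16,0],[17,5],[23,0],[39,20],[44,0]]
[[10,20],[13,19],[15,5],[16,0],[17,5],[23,0],[39,20],[44,0]]
[[10,20],[13,19],[15,5],[16,0],[17,5],[23,0],[39,20],[44,0]]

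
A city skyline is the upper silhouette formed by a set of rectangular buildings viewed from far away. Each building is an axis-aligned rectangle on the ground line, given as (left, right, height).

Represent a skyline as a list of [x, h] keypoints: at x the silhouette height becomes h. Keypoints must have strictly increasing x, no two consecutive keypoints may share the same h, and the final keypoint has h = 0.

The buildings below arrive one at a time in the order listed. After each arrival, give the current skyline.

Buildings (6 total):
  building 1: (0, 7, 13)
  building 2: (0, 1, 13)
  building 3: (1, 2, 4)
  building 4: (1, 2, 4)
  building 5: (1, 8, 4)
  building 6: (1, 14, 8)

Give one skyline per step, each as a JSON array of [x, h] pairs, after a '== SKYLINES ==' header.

== SKYLINES ==
[[0,13],[7,0]]
[[0,13],[7,0]]
[[0,13],[7,0]]
[[0,13],[7,0]]
[[0,13],[7,4],[8,0]]
[[0,13],[7,8],[14,0]]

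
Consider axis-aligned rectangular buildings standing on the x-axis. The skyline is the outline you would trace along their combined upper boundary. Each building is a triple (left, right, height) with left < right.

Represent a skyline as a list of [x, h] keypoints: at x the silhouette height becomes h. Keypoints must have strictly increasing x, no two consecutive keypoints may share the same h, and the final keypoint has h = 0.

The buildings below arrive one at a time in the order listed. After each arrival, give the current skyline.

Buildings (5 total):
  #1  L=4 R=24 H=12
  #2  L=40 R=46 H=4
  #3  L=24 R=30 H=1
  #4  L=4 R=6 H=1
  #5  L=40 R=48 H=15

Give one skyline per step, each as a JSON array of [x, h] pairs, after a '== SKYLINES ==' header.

== SKYLINES ==
[[4,12],[24,0]]
[[4,12],[24,0],[40,4],[46,0]]
[[4,12],[24,1],[30,0],[40,4],[46,0]]
[[4,12],[24,1],[30,0],[40,4],[46,0]]
[[4,12],[24,1],[30,0],[40,15],[48,0]]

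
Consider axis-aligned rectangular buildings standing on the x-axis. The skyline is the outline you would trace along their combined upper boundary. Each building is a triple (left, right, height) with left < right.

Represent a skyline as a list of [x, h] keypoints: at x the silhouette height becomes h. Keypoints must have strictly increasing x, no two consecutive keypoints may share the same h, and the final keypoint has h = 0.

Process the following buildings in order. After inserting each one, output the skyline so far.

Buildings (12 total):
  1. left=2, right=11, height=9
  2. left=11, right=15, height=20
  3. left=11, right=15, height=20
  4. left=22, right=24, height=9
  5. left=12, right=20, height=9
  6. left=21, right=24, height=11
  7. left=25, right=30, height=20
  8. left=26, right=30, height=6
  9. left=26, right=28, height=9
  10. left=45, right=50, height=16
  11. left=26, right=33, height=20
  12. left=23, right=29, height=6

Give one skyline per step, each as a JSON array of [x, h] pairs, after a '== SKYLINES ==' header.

== SKYLINES ==
[[2,9],[11,0]]
[[2,9],[11,20],[15,0]]
[[2,9],[11,20],[15,0]]
[[2,9],[11,20],[15,0],[22,9],[24,0]]
[[2,9],[11,20],[15,9],[20,0],[22,9],[24,0]]
[[2,9],[11,20],[15,9],[20,0],[21,11],[24,0]]
[[2,9],[11,20],[15,9],[20,0],[21,11],[24,0],[25,20],[30,0]]
[[2,9],[11,20],[15,9],[20,0],[21,11],[24,0],[25,20],[30,0]]
[[2,9],[11,20],[15,9],[20,0],[21,11],[24,0],[25,20],[30,0]]
[[2,9],[11,20],[15,9],[20,0],[21,11],[24,0],[25,20],[30,0],[45,16],[50,0]]
[[2,9],[11,20],[15,9],[20,0],[21,11],[24,0],[25,20],[33,0],[45,16],[50,0]]
[[2,9],[11,20],[15,9],[20,0],[21,11],[24,6],[25,20],[33,0],[45,16],[50,0]]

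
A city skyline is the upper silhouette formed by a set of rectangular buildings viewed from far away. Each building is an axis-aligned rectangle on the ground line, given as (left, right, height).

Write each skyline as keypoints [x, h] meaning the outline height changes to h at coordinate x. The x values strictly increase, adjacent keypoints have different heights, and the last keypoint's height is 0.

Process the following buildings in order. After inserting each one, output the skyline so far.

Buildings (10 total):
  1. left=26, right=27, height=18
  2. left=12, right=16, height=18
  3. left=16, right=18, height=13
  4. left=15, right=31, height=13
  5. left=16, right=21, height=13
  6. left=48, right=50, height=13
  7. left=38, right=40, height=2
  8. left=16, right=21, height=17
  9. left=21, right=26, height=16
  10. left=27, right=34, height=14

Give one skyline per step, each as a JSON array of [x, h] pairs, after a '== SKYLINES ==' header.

== SKYLINES ==
[[26,18],[27,0]]
[[12,18],[16,0],[26,18],[27,0]]
[[12,18],[16,13],[18,0],[26,18],[27,0]]
[[12,18],[16,13],[26,18],[27,13],[31,0]]
[[12,18],[16,13],[26,18],[27,13],[31,0]]
[[12,18],[16,13],[26,18],[27,13],[31,0],[48,13],[50,0]]
[[12,18],[16,13],[26,18],[27,13],[31,0],[38,2],[40,0],[48,13],[50,0]]
[[12,18],[16,17],[21,13],[26,18],[27,13],[31,0],[38,2],[40,0],[48,13],[50,0]]
[[12,18],[16,17],[21,16],[26,18],[27,13],[31,0],[38,2],[40,0],[48,13],[50,0]]
[[12,18],[16,17],[21,16],[26,18],[27,14],[34,0],[38,2],[40,0],[48,13],[50,0]]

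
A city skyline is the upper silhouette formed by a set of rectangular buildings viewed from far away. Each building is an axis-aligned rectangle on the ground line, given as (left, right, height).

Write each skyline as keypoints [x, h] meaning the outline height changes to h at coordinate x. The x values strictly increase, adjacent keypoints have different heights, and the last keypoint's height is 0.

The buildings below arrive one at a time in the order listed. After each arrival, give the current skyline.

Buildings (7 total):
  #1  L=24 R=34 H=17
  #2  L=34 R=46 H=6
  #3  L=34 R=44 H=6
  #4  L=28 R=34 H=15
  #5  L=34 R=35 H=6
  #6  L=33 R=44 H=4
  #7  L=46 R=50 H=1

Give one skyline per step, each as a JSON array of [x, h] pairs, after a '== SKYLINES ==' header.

== SKYLINES ==
[[24,17],[34,0]]
[[24,17],[34,6],[46,0]]
[[24,17],[34,6],[46,0]]
[[24,17],[34,6],[46,0]]
[[24,17],[34,6],[46,0]]
[[24,17],[34,6],[46,0]]
[[24,17],[34,6],[46,1],[50,0]]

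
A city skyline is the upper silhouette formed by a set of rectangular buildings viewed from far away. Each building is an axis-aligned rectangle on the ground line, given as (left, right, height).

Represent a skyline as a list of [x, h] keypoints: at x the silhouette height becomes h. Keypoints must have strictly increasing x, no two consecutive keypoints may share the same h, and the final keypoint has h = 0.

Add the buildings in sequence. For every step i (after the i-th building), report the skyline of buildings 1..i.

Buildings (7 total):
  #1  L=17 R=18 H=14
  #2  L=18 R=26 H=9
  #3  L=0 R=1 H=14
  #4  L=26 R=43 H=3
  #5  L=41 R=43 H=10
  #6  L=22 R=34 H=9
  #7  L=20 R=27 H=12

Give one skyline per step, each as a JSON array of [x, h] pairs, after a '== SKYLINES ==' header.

== SKYLINES ==
[[17,14],[18,0]]
[[17,14],[18,9],[26,0]]
[[0,14],[1,0],[17,14],[18,9],[26,0]]
[[0,14],[1,0],[17,14],[18,9],[26,3],[43,0]]
[[0,14],[1,0],[17,14],[18,9],[26,3],[41,10],[43,0]]
[[0,14],[1,0],[17,14],[18,9],[34,3],[41,10],[43,0]]
[[0,14],[1,0],[17,14],[18,9],[20,12],[27,9],[34,3],[41,10],[43,0]]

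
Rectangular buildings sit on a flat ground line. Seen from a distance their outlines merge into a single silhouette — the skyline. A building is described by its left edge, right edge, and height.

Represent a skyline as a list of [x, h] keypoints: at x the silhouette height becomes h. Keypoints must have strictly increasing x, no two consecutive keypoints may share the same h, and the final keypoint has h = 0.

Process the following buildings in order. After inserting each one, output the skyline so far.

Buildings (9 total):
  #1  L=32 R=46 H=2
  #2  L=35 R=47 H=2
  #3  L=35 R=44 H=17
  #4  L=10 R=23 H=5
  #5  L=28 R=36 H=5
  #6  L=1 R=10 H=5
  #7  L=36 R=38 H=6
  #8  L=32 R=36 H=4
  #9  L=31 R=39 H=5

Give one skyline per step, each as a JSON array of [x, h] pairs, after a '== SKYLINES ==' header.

== SKYLINES ==
[[32,2],[46,0]]
[[32,2],[47,0]]
[[32,2],[35,17],[44,2],[47,0]]
[[10,5],[23,0],[32,2],[35,17],[44,2],[47,0]]
[[10,5],[23,0],[28,5],[35,17],[44,2],[47,0]]
[[1,5],[23,0],[28,5],[35,17],[44,2],[47,0]]
[[1,5],[23,0],[28,5],[35,17],[44,2],[47,0]]
[[1,5],[23,0],[28,5],[35,17],[44,2],[47,0]]
[[1,5],[23,0],[28,5],[35,17],[44,2],[47,0]]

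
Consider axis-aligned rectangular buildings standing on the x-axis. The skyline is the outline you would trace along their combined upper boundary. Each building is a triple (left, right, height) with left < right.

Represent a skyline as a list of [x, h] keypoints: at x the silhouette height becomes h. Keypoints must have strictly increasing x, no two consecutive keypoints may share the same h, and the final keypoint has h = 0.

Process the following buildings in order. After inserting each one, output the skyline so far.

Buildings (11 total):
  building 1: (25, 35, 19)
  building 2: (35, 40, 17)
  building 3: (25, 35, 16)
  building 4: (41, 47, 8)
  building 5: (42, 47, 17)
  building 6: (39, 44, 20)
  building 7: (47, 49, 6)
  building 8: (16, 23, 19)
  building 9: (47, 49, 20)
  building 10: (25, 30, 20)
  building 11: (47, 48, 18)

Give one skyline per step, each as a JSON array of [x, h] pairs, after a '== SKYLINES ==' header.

== SKYLINES ==
[[25,19],[35,0]]
[[25,19],[35,17],[40,0]]
[[25,19],[35,17],[40,0]]
[[25,19],[35,17],[40,0],[41,8],[47,0]]
[[25,19],[35,17],[40,0],[41,8],[42,17],[47,0]]
[[25,19],[35,17],[39,20],[44,17],[47,0]]
[[25,19],[35,17],[39,20],[44,17],[47,6],[49,0]]
[[16,19],[23,0],[25,19],[35,17],[39,20],[44,17],[47,6],[49,0]]
[[16,19],[23,0],[25,19],[35,17],[39,20],[44,17],[47,20],[49,0]]
[[16,19],[23,0],[25,20],[30,19],[35,17],[39,20],[44,17],[47,20],[49,0]]
[[16,19],[23,0],[25,20],[30,19],[35,17],[39,20],[44,17],[47,20],[49,0]]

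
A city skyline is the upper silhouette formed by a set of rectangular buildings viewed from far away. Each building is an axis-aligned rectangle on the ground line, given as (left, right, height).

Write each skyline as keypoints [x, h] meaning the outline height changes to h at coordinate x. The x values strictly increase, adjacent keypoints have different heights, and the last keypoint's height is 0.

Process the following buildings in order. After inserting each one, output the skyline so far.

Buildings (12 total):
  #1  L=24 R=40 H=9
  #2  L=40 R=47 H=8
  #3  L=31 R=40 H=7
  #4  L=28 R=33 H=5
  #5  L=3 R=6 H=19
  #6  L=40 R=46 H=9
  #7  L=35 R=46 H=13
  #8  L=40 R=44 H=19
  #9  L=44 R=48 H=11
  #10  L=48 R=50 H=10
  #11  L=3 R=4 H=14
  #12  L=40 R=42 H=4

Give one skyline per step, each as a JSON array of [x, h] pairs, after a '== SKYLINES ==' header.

== SKYLINES ==
[[24,9],[40,0]]
[[24,9],[40,8],[47,0]]
[[24,9],[40,8],[47,0]]
[[24,9],[40,8],[47,0]]
[[3,19],[6,0],[24,9],[40,8],[47,0]]
[[3,19],[6,0],[24,9],[46,8],[47,0]]
[[3,19],[6,0],[24,9],[35,13],[46,8],[47,0]]
[[3,19],[6,0],[24,9],[35,13],[40,19],[44,13],[46,8],[47,0]]
[[3,19],[6,0],[24,9],[35,13],[40,19],[44,13],[46,11],[48,0]]
[[3,19],[6,0],[24,9],[35,13],[40,19],[44,13],[46,11],[48,10],[50,0]]
[[3,19],[6,0],[24,9],[35,13],[40,19],[44,13],[46,11],[48,10],[50,0]]
[[3,19],[6,0],[24,9],[35,13],[40,19],[44,13],[46,11],[48,10],[50,0]]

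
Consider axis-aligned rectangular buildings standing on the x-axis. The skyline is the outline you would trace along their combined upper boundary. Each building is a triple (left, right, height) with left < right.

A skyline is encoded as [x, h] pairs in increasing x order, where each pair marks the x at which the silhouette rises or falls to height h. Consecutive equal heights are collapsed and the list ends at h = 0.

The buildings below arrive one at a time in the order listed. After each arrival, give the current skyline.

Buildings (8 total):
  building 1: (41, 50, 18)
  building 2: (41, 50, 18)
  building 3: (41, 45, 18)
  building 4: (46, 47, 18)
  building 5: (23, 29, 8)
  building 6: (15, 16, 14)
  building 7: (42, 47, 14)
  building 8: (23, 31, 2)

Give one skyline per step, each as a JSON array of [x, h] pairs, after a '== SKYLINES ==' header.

== SKYLINES ==
[[41,18],[50,0]]
[[41,18],[50,0]]
[[41,18],[50,0]]
[[41,18],[50,0]]
[[23,8],[29,0],[41,18],[50,0]]
[[15,14],[16,0],[23,8],[29,0],[41,18],[50,0]]
[[15,14],[16,0],[23,8],[29,0],[41,18],[50,0]]
[[15,14],[16,0],[23,8],[29,2],[31,0],[41,18],[50,0]]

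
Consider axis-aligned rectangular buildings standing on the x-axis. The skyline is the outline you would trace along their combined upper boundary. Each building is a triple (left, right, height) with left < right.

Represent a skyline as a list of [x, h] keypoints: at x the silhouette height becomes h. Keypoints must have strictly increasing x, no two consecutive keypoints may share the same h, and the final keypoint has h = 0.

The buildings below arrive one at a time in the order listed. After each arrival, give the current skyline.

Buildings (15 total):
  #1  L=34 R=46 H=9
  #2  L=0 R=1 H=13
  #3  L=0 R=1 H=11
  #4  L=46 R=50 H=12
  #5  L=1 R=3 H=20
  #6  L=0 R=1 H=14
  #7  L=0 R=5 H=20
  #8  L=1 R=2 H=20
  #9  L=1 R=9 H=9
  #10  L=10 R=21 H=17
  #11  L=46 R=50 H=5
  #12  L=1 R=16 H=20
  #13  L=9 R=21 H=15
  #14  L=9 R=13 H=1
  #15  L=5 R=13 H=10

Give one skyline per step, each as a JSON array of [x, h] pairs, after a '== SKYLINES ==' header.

== SKYLINES ==
[[34,9],[46,0]]
[[0,13],[1,0],[34,9],[46,0]]
[[0,13],[1,0],[34,9],[46,0]]
[[0,13],[1,0],[34,9],[46,12],[50,0]]
[[0,13],[1,20],[3,0],[34,9],[46,12],[50,0]]
[[0,14],[1,20],[3,0],[34,9],[46,12],[50,0]]
[[0,20],[5,0],[34,9],[46,12],[50,0]]
[[0,20],[5,0],[34,9],[46,12],[50,0]]
[[0,20],[5,9],[9,0],[34,9],[46,12],[50,0]]
[[0,20],[5,9],[9,0],[10,17],[21,0],[34,9],[46,12],[50,0]]
[[0,20],[5,9],[9,0],[10,17],[21,0],[34,9],[46,12],[50,0]]
[[0,20],[16,17],[21,0],[34,9],[46,12],[50,0]]
[[0,20],[16,17],[21,0],[34,9],[46,12],[50,0]]
[[0,20],[16,17],[21,0],[34,9],[46,12],[50,0]]
[[0,20],[16,17],[21,0],[34,9],[46,12],[50,0]]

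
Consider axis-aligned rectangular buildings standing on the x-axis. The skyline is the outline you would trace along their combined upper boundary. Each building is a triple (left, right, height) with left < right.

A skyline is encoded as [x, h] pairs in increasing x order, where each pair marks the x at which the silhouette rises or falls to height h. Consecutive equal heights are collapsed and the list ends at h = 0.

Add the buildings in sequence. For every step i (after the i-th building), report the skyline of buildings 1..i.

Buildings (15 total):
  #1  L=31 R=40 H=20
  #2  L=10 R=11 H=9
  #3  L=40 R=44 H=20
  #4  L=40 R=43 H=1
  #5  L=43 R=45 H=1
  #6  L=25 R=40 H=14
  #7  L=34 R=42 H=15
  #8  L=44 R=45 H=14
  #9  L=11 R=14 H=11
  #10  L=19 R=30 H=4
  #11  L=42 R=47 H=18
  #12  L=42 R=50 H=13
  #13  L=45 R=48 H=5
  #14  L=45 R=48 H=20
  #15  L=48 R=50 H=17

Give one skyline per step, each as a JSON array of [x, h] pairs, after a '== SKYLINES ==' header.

== SKYLINES ==
[[31,20],[40,0]]
[[10,9],[11,0],[31,20],[40,0]]
[[10,9],[11,0],[31,20],[44,0]]
[[10,9],[11,0],[31,20],[44,0]]
[[10,9],[11,0],[31,20],[44,1],[45,0]]
[[10,9],[11,0],[25,14],[31,20],[44,1],[45,0]]
[[10,9],[11,0],[25,14],[31,20],[44,1],[45,0]]
[[10,9],[11,0],[25,14],[31,20],[44,14],[45,0]]
[[10,9],[11,11],[14,0],[25,14],[31,20],[44,14],[45,0]]
[[10,9],[11,11],[14,0],[19,4],[25,14],[31,20],[44,14],[45,0]]
[[10,9],[11,11],[14,0],[19,4],[25,14],[31,20],[44,18],[47,0]]
[[10,9],[11,11],[14,0],[19,4],[25,14],[31,20],[44,18],[47,13],[50,0]]
[[10,9],[11,11],[14,0],[19,4],[25,14],[31,20],[44,18],[47,13],[50,0]]
[[10,9],[11,11],[14,0],[19,4],[25,14],[31,20],[44,18],[45,20],[48,13],[50,0]]
[[10,9],[11,11],[14,0],[19,4],[25,14],[31,20],[44,18],[45,20],[48,17],[50,0]]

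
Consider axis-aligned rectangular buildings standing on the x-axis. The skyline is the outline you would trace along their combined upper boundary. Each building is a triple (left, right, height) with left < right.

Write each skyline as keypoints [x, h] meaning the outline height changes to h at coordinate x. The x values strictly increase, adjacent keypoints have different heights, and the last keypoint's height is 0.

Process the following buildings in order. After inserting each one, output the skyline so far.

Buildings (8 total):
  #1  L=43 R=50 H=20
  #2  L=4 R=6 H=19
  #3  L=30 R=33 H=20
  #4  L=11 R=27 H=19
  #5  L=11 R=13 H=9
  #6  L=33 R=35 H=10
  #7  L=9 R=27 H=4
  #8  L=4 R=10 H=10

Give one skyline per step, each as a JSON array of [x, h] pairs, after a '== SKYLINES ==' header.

== SKYLINES ==
[[43,20],[50,0]]
[[4,19],[6,0],[43,20],[50,0]]
[[4,19],[6,0],[30,20],[33,0],[43,20],[50,0]]
[[4,19],[6,0],[11,19],[27,0],[30,20],[33,0],[43,20],[50,0]]
[[4,19],[6,0],[11,19],[27,0],[30,20],[33,0],[43,20],[50,0]]
[[4,19],[6,0],[11,19],[27,0],[30,20],[33,10],[35,0],[43,20],[50,0]]
[[4,19],[6,0],[9,4],[11,19],[27,0],[30,20],[33,10],[35,0],[43,20],[50,0]]
[[4,19],[6,10],[10,4],[11,19],[27,0],[30,20],[33,10],[35,0],[43,20],[50,0]]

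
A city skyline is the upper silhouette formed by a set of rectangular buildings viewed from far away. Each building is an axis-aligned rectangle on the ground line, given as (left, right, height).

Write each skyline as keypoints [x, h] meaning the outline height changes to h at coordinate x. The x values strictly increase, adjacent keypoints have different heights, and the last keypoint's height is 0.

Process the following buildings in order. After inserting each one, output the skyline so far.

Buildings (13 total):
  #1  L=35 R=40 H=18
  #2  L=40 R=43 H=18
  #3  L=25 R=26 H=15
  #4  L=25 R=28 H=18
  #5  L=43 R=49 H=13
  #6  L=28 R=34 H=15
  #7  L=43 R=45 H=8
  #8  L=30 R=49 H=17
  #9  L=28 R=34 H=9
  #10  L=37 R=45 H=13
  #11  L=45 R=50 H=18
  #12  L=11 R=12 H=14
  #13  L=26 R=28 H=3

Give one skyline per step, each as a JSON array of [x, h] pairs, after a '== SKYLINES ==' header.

== SKYLINES ==
[[35,18],[40,0]]
[[35,18],[43,0]]
[[25,15],[26,0],[35,18],[43,0]]
[[25,18],[28,0],[35,18],[43,0]]
[[25,18],[28,0],[35,18],[43,13],[49,0]]
[[25,18],[28,15],[34,0],[35,18],[43,13],[49,0]]
[[25,18],[28,15],[34,0],[35,18],[43,13],[49,0]]
[[25,18],[28,15],[30,17],[35,18],[43,17],[49,0]]
[[25,18],[28,15],[30,17],[35,18],[43,17],[49,0]]
[[25,18],[28,15],[30,17],[35,18],[43,17],[49,0]]
[[25,18],[28,15],[30,17],[35,18],[43,17],[45,18],[50,0]]
[[11,14],[12,0],[25,18],[28,15],[30,17],[35,18],[43,17],[45,18],[50,0]]
[[11,14],[12,0],[25,18],[28,15],[30,17],[35,18],[43,17],[45,18],[50,0]]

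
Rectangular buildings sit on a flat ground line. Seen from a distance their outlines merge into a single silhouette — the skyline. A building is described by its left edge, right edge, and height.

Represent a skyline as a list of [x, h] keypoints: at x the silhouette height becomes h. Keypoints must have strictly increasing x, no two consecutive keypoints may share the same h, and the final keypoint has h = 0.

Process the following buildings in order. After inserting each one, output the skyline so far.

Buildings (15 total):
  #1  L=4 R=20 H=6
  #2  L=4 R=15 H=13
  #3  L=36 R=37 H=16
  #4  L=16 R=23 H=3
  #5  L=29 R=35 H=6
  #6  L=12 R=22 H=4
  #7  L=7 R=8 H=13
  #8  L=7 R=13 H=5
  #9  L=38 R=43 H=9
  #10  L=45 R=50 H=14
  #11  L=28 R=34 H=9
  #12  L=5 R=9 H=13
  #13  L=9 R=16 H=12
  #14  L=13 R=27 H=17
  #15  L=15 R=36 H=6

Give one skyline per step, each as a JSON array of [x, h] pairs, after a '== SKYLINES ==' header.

== SKYLINES ==
[[4,6],[20,0]]
[[4,13],[15,6],[20,0]]
[[4,13],[15,6],[20,0],[36,16],[37,0]]
[[4,13],[15,6],[20,3],[23,0],[36,16],[37,0]]
[[4,13],[15,6],[20,3],[23,0],[29,6],[35,0],[36,16],[37,0]]
[[4,13],[15,6],[20,4],[22,3],[23,0],[29,6],[35,0],[36,16],[37,0]]
[[4,13],[15,6],[20,4],[22,3],[23,0],[29,6],[35,0],[36,16],[37,0]]
[[4,13],[15,6],[20,4],[22,3],[23,0],[29,6],[35,0],[36,16],[37,0]]
[[4,13],[15,6],[20,4],[22,3],[23,0],[29,6],[35,0],[36,16],[37,0],[38,9],[43,0]]
[[4,13],[15,6],[20,4],[22,3],[23,0],[29,6],[35,0],[36,16],[37,0],[38,9],[43,0],[45,14],[50,0]]
[[4,13],[15,6],[20,4],[22,3],[23,0],[28,9],[34,6],[35,0],[36,16],[37,0],[38,9],[43,0],[45,14],[50,0]]
[[4,13],[15,6],[20,4],[22,3],[23,0],[28,9],[34,6],[35,0],[36,16],[37,0],[38,9],[43,0],[45,14],[50,0]]
[[4,13],[15,12],[16,6],[20,4],[22,3],[23,0],[28,9],[34,6],[35,0],[36,16],[37,0],[38,9],[43,0],[45,14],[50,0]]
[[4,13],[13,17],[27,0],[28,9],[34,6],[35,0],[36,16],[37,0],[38,9],[43,0],[45,14],[50,0]]
[[4,13],[13,17],[27,6],[28,9],[34,6],[36,16],[37,0],[38,9],[43,0],[45,14],[50,0]]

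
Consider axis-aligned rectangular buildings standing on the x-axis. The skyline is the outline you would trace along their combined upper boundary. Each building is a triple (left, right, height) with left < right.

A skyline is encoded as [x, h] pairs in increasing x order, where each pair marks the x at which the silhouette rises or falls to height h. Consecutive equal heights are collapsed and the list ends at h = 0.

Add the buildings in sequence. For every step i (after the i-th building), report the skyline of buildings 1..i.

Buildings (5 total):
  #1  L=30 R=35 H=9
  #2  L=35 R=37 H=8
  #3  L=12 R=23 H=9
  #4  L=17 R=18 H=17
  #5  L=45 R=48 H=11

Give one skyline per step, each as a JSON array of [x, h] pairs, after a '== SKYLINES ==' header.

== SKYLINES ==
[[30,9],[35,0]]
[[30,9],[35,8],[37,0]]
[[12,9],[23,0],[30,9],[35,8],[37,0]]
[[12,9],[17,17],[18,9],[23,0],[30,9],[35,8],[37,0]]
[[12,9],[17,17],[18,9],[23,0],[30,9],[35,8],[37,0],[45,11],[48,0]]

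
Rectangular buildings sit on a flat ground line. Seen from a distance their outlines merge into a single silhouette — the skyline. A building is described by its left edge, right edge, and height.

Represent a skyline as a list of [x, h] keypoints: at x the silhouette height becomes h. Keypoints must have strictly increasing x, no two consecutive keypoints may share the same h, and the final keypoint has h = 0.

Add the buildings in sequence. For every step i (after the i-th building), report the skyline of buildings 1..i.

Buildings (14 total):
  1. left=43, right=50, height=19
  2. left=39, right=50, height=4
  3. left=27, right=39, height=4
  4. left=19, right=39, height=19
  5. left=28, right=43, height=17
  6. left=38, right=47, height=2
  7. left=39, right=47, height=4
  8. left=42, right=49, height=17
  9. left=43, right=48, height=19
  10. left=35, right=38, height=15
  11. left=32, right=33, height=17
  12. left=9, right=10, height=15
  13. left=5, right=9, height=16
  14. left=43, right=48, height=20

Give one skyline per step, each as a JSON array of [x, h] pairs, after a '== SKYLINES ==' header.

== SKYLINES ==
[[43,19],[50,0]]
[[39,4],[43,19],[50,0]]
[[27,4],[43,19],[50,0]]
[[19,19],[39,4],[43,19],[50,0]]
[[19,19],[39,17],[43,19],[50,0]]
[[19,19],[39,17],[43,19],[50,0]]
[[19,19],[39,17],[43,19],[50,0]]
[[19,19],[39,17],[43,19],[50,0]]
[[19,19],[39,17],[43,19],[50,0]]
[[19,19],[39,17],[43,19],[50,0]]
[[19,19],[39,17],[43,19],[50,0]]
[[9,15],[10,0],[19,19],[39,17],[43,19],[50,0]]
[[5,16],[9,15],[10,0],[19,19],[39,17],[43,19],[50,0]]
[[5,16],[9,15],[10,0],[19,19],[39,17],[43,20],[48,19],[50,0]]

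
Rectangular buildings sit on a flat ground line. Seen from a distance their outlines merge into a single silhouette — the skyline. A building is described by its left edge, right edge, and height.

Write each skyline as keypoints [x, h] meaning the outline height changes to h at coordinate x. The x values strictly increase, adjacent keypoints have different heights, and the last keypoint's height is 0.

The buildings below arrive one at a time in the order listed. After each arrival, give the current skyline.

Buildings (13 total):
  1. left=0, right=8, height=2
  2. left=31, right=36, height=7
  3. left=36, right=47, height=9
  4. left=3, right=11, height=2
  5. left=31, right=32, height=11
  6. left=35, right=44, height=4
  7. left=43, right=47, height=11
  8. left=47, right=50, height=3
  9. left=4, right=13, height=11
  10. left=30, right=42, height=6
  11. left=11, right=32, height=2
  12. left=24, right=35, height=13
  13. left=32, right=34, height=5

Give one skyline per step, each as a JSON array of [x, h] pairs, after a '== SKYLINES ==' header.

== SKYLINES ==
[[0,2],[8,0]]
[[0,2],[8,0],[31,7],[36,0]]
[[0,2],[8,0],[31,7],[36,9],[47,0]]
[[0,2],[11,0],[31,7],[36,9],[47,0]]
[[0,2],[11,0],[31,11],[32,7],[36,9],[47,0]]
[[0,2],[11,0],[31,11],[32,7],[36,9],[47,0]]
[[0,2],[11,0],[31,11],[32,7],[36,9],[43,11],[47,0]]
[[0,2],[11,0],[31,11],[32,7],[36,9],[43,11],[47,3],[50,0]]
[[0,2],[4,11],[13,0],[31,11],[32,7],[36,9],[43,11],[47,3],[50,0]]
[[0,2],[4,11],[13,0],[30,6],[31,11],[32,7],[36,9],[43,11],[47,3],[50,0]]
[[0,2],[4,11],[13,2],[30,6],[31,11],[32,7],[36,9],[43,11],[47,3],[50,0]]
[[0,2],[4,11],[13,2],[24,13],[35,7],[36,9],[43,11],[47,3],[50,0]]
[[0,2],[4,11],[13,2],[24,13],[35,7],[36,9],[43,11],[47,3],[50,0]]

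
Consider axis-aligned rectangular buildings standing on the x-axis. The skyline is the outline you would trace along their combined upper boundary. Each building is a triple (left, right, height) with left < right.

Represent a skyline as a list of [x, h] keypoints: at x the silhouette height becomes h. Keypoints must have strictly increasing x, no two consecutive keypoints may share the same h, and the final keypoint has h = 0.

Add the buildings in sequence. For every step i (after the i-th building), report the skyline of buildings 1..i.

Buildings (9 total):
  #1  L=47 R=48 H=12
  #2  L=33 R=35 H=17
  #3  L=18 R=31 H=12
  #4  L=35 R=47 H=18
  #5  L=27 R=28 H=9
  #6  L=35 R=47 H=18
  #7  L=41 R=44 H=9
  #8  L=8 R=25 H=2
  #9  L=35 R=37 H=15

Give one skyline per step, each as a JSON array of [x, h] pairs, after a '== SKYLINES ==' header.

== SKYLINES ==
[[47,12],[48,0]]
[[33,17],[35,0],[47,12],[48,0]]
[[18,12],[31,0],[33,17],[35,0],[47,12],[48,0]]
[[18,12],[31,0],[33,17],[35,18],[47,12],[48,0]]
[[18,12],[31,0],[33,17],[35,18],[47,12],[48,0]]
[[18,12],[31,0],[33,17],[35,18],[47,12],[48,0]]
[[18,12],[31,0],[33,17],[35,18],[47,12],[48,0]]
[[8,2],[18,12],[31,0],[33,17],[35,18],[47,12],[48,0]]
[[8,2],[18,12],[31,0],[33,17],[35,18],[47,12],[48,0]]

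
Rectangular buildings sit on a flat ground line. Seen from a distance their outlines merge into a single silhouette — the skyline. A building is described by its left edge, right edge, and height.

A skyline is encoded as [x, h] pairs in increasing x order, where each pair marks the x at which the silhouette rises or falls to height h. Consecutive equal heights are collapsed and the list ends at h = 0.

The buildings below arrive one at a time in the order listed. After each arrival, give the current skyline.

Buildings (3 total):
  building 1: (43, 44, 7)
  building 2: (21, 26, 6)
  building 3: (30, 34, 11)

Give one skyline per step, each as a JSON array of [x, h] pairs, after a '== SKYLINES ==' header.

== SKYLINES ==
[[43,7],[44,0]]
[[21,6],[26,0],[43,7],[44,0]]
[[21,6],[26,0],[30,11],[34,0],[43,7],[44,0]]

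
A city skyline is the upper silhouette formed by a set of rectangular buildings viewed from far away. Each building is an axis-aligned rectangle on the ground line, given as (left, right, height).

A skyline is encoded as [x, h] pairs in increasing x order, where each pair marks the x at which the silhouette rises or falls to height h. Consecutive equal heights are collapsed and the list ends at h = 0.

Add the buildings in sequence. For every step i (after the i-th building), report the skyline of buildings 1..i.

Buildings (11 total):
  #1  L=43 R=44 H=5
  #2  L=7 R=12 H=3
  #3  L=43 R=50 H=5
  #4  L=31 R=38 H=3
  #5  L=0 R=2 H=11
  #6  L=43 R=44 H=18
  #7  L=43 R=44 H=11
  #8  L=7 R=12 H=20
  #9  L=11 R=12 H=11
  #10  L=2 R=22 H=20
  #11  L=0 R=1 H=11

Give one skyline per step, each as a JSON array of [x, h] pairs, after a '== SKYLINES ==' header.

== SKYLINES ==
[[43,5],[44,0]]
[[7,3],[12,0],[43,5],[44,0]]
[[7,3],[12,0],[43,5],[50,0]]
[[7,3],[12,0],[31,3],[38,0],[43,5],[50,0]]
[[0,11],[2,0],[7,3],[12,0],[31,3],[38,0],[43,5],[50,0]]
[[0,11],[2,0],[7,3],[12,0],[31,3],[38,0],[43,18],[44,5],[50,0]]
[[0,11],[2,0],[7,3],[12,0],[31,3],[38,0],[43,18],[44,5],[50,0]]
[[0,11],[2,0],[7,20],[12,0],[31,3],[38,0],[43,18],[44,5],[50,0]]
[[0,11],[2,0],[7,20],[12,0],[31,3],[38,0],[43,18],[44,5],[50,0]]
[[0,11],[2,20],[22,0],[31,3],[38,0],[43,18],[44,5],[50,0]]
[[0,11],[2,20],[22,0],[31,3],[38,0],[43,18],[44,5],[50,0]]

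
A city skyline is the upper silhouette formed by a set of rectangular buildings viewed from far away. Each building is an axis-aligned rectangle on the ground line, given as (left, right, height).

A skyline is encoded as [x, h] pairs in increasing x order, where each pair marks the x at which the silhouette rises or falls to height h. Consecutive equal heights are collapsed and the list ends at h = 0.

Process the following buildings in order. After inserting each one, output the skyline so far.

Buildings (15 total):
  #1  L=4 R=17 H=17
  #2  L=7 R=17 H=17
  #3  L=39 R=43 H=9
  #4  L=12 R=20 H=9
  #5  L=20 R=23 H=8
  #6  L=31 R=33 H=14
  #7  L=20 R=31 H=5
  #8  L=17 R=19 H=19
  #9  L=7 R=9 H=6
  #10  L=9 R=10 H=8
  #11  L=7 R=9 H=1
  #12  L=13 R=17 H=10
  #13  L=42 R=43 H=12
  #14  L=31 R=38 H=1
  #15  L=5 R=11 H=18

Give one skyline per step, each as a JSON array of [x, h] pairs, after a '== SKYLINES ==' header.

== SKYLINES ==
[[4,17],[17,0]]
[[4,17],[17,0]]
[[4,17],[17,0],[39,9],[43,0]]
[[4,17],[17,9],[20,0],[39,9],[43,0]]
[[4,17],[17,9],[20,8],[23,0],[39,9],[43,0]]
[[4,17],[17,9],[20,8],[23,0],[31,14],[33,0],[39,9],[43,0]]
[[4,17],[17,9],[20,8],[23,5],[31,14],[33,0],[39,9],[43,0]]
[[4,17],[17,19],[19,9],[20,8],[23,5],[31,14],[33,0],[39,9],[43,0]]
[[4,17],[17,19],[19,9],[20,8],[23,5],[31,14],[33,0],[39,9],[43,0]]
[[4,17],[17,19],[19,9],[20,8],[23,5],[31,14],[33,0],[39,9],[43,0]]
[[4,17],[17,19],[19,9],[20,8],[23,5],[31,14],[33,0],[39,9],[43,0]]
[[4,17],[17,19],[19,9],[20,8],[23,5],[31,14],[33,0],[39,9],[43,0]]
[[4,17],[17,19],[19,9],[20,8],[23,5],[31,14],[33,0],[39,9],[42,12],[43,0]]
[[4,17],[17,19],[19,9],[20,8],[23,5],[31,14],[33,1],[38,0],[39,9],[42,12],[43,0]]
[[4,17],[5,18],[11,17],[17,19],[19,9],[20,8],[23,5],[31,14],[33,1],[38,0],[39,9],[42,12],[43,0]]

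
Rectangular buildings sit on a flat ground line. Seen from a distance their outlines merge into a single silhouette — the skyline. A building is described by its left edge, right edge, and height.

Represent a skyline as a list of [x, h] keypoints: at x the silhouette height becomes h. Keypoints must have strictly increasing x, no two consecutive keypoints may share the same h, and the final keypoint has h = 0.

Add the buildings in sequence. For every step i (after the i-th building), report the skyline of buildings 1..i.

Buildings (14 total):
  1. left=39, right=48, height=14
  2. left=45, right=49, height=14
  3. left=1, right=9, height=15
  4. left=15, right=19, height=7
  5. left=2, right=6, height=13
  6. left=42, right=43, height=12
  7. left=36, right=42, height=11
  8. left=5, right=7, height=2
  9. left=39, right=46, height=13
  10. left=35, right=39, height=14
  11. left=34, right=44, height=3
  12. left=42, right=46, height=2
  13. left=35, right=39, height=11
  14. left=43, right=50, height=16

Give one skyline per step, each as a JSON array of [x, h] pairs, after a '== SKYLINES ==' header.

== SKYLINES ==
[[39,14],[48,0]]
[[39,14],[49,0]]
[[1,15],[9,0],[39,14],[49,0]]
[[1,15],[9,0],[15,7],[19,0],[39,14],[49,0]]
[[1,15],[9,0],[15,7],[19,0],[39,14],[49,0]]
[[1,15],[9,0],[15,7],[19,0],[39,14],[49,0]]
[[1,15],[9,0],[15,7],[19,0],[36,11],[39,14],[49,0]]
[[1,15],[9,0],[15,7],[19,0],[36,11],[39,14],[49,0]]
[[1,15],[9,0],[15,7],[19,0],[36,11],[39,14],[49,0]]
[[1,15],[9,0],[15,7],[19,0],[35,14],[49,0]]
[[1,15],[9,0],[15,7],[19,0],[34,3],[35,14],[49,0]]
[[1,15],[9,0],[15,7],[19,0],[34,3],[35,14],[49,0]]
[[1,15],[9,0],[15,7],[19,0],[34,3],[35,14],[49,0]]
[[1,15],[9,0],[15,7],[19,0],[34,3],[35,14],[43,16],[50,0]]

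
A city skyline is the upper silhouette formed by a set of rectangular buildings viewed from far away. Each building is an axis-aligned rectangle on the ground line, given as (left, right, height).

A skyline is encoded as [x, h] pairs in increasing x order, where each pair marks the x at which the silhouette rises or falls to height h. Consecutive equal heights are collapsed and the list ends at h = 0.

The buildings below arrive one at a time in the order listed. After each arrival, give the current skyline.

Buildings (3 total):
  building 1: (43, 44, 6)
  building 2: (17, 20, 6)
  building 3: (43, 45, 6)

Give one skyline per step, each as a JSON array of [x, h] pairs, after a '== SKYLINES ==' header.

== SKYLINES ==
[[43,6],[44,0]]
[[17,6],[20,0],[43,6],[44,0]]
[[17,6],[20,0],[43,6],[45,0]]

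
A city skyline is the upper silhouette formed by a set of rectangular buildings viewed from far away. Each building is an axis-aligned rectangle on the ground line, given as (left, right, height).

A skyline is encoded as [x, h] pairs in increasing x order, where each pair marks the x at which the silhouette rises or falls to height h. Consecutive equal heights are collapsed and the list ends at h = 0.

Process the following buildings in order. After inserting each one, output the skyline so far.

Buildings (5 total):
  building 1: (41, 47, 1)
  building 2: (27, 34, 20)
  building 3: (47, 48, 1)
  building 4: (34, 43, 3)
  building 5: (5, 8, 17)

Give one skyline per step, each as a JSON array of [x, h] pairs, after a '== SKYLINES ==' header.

== SKYLINES ==
[[41,1],[47,0]]
[[27,20],[34,0],[41,1],[47,0]]
[[27,20],[34,0],[41,1],[48,0]]
[[27,20],[34,3],[43,1],[48,0]]
[[5,17],[8,0],[27,20],[34,3],[43,1],[48,0]]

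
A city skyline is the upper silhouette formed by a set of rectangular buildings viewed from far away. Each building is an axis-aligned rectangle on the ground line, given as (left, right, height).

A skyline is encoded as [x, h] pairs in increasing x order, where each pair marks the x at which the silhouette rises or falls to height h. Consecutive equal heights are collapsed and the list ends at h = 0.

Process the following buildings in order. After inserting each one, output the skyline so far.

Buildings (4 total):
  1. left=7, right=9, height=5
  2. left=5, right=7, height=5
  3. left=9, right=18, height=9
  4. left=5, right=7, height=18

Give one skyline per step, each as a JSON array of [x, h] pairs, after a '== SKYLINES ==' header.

== SKYLINES ==
[[7,5],[9,0]]
[[5,5],[9,0]]
[[5,5],[9,9],[18,0]]
[[5,18],[7,5],[9,9],[18,0]]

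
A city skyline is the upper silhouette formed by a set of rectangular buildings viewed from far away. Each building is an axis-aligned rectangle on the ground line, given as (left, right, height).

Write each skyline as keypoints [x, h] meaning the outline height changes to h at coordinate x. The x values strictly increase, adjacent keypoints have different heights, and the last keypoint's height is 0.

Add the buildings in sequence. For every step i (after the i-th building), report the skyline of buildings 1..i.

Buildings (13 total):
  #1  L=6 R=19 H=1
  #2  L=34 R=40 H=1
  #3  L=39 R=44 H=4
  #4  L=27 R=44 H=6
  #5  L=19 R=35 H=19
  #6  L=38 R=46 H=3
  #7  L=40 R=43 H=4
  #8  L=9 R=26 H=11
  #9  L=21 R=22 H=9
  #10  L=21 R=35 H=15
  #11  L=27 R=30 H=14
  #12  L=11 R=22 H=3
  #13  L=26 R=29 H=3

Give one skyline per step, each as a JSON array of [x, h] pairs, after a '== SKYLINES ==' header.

== SKYLINES ==
[[6,1],[19,0]]
[[6,1],[19,0],[34,1],[40,0]]
[[6,1],[19,0],[34,1],[39,4],[44,0]]
[[6,1],[19,0],[27,6],[44,0]]
[[6,1],[19,19],[35,6],[44,0]]
[[6,1],[19,19],[35,6],[44,3],[46,0]]
[[6,1],[19,19],[35,6],[44,3],[46,0]]
[[6,1],[9,11],[19,19],[35,6],[44,3],[46,0]]
[[6,1],[9,11],[19,19],[35,6],[44,3],[46,0]]
[[6,1],[9,11],[19,19],[35,6],[44,3],[46,0]]
[[6,1],[9,11],[19,19],[35,6],[44,3],[46,0]]
[[6,1],[9,11],[19,19],[35,6],[44,3],[46,0]]
[[6,1],[9,11],[19,19],[35,6],[44,3],[46,0]]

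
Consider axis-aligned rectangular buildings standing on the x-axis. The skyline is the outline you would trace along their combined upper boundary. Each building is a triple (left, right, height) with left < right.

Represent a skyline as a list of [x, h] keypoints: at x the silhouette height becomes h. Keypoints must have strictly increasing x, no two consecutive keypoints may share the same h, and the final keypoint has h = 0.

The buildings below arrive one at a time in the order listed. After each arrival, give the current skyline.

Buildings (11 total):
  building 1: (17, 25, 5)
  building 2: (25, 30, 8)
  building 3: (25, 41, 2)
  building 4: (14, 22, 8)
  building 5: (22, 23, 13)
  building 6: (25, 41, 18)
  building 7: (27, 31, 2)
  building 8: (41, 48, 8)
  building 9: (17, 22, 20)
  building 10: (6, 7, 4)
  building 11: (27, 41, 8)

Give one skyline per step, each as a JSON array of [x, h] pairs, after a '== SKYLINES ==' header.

== SKYLINES ==
[[17,5],[25,0]]
[[17,5],[25,8],[30,0]]
[[17,5],[25,8],[30,2],[41,0]]
[[14,8],[22,5],[25,8],[30,2],[41,0]]
[[14,8],[22,13],[23,5],[25,8],[30,2],[41,0]]
[[14,8],[22,13],[23,5],[25,18],[41,0]]
[[14,8],[22,13],[23,5],[25,18],[41,0]]
[[14,8],[22,13],[23,5],[25,18],[41,8],[48,0]]
[[14,8],[17,20],[22,13],[23,5],[25,18],[41,8],[48,0]]
[[6,4],[7,0],[14,8],[17,20],[22,13],[23,5],[25,18],[41,8],[48,0]]
[[6,4],[7,0],[14,8],[17,20],[22,13],[23,5],[25,18],[41,8],[48,0]]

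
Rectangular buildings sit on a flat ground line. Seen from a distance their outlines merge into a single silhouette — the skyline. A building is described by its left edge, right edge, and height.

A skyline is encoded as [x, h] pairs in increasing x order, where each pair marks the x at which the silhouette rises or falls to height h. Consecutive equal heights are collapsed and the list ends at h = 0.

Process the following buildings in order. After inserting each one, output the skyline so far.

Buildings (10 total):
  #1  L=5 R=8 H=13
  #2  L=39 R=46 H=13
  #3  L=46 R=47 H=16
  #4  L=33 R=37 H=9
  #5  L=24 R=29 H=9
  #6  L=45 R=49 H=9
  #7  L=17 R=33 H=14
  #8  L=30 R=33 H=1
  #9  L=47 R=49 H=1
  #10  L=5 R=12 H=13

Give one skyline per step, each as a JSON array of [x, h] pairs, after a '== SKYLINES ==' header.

== SKYLINES ==
[[5,13],[8,0]]
[[5,13],[8,0],[39,13],[46,0]]
[[5,13],[8,0],[39,13],[46,16],[47,0]]
[[5,13],[8,0],[33,9],[37,0],[39,13],[46,16],[47,0]]
[[5,13],[8,0],[24,9],[29,0],[33,9],[37,0],[39,13],[46,16],[47,0]]
[[5,13],[8,0],[24,9],[29,0],[33,9],[37,0],[39,13],[46,16],[47,9],[49,0]]
[[5,13],[8,0],[17,14],[33,9],[37,0],[39,13],[46,16],[47,9],[49,0]]
[[5,13],[8,0],[17,14],[33,9],[37,0],[39,13],[46,16],[47,9],[49,0]]
[[5,13],[8,0],[17,14],[33,9],[37,0],[39,13],[46,16],[47,9],[49,0]]
[[5,13],[12,0],[17,14],[33,9],[37,0],[39,13],[46,16],[47,9],[49,0]]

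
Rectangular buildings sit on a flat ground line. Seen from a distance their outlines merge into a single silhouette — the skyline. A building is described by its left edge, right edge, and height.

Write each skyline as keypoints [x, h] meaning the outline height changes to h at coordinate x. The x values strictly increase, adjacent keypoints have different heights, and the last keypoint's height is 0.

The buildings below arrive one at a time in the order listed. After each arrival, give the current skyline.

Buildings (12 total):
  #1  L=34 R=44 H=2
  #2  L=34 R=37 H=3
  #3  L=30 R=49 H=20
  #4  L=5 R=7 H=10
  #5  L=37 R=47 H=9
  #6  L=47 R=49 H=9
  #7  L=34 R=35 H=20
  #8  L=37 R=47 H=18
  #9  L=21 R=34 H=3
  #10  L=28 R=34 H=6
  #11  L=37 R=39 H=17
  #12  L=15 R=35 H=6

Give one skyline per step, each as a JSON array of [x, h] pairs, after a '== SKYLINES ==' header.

== SKYLINES ==
[[34,2],[44,0]]
[[34,3],[37,2],[44,0]]
[[30,20],[49,0]]
[[5,10],[7,0],[30,20],[49,0]]
[[5,10],[7,0],[30,20],[49,0]]
[[5,10],[7,0],[30,20],[49,0]]
[[5,10],[7,0],[30,20],[49,0]]
[[5,10],[7,0],[30,20],[49,0]]
[[5,10],[7,0],[21,3],[30,20],[49,0]]
[[5,10],[7,0],[21,3],[28,6],[30,20],[49,0]]
[[5,10],[7,0],[21,3],[28,6],[30,20],[49,0]]
[[5,10],[7,0],[15,6],[30,20],[49,0]]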